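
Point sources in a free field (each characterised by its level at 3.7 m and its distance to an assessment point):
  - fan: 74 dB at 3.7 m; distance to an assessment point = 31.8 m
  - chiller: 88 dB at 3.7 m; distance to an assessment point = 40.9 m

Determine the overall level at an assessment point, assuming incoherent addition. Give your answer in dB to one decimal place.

67.4 dB

Apply inverse-square spreading to bring every level to the receiver, then sum 10^(L/10).
fan: 74 − 20·log₁₀(31.8/3.7) = 74 − 18.68 = 55.32 dB.
chiller: 88 − 20·log₁₀(40.9/3.7) = 88 − 20.87 = 67.13 dB.
Σ 10^(L/10) = 5.504e+06 → L_total = 10·log₁₀(5.504e+06) = 67.41 dB.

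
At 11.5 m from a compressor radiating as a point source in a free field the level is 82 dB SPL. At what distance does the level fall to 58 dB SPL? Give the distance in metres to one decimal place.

182.3 m

The 24.0 dB drop corresponds to a distance ratio of 10^(24.0/20) for a point source.
r₂ = 11.5·10^((82−58)/20) = 11.5·10^(24.0/20) = 182.26 m.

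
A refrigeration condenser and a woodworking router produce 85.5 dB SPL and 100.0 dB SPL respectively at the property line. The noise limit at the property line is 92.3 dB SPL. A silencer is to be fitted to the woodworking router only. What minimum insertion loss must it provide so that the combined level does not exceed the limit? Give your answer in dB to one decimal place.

Everything except the woodworking router sums to 10^(85.5/10) = 3.548e+08 in linear terms, 85.50 dB SPL.
The limit corresponds to 10^(92.3/10) = 1.698e+09; subtracting the fixed part leaves 1.343e+09 for the woodworking router, i.e. 91.28 dB SPL.
So the woodworking router must be reduced from 100.0 to 91.28 dB SPL: IL = 8.72 dB.

8.7 dB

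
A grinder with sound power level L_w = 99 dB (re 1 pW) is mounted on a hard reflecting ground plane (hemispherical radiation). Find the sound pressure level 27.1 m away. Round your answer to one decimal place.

Free-field hemispherical radiation: L_p = L_w − 10·log₁₀(2π·r²), r = 27.1 m.
2π·r² = 4614 m², 10·log₁₀ of that is 36.641 dB.
L_p = 99 − 36.641 = 62.36 dB.

62.4 dB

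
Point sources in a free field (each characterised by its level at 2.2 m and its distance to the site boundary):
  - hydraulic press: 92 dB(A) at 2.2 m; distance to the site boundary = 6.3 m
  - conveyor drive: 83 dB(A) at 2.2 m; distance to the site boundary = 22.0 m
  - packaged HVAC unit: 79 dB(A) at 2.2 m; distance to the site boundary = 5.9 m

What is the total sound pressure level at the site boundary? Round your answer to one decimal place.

83.1 dB(A)

Apply inverse-square spreading to bring every level to the receiver, then sum 10^(L/10).
hydraulic press: 92 − 20·log₁₀(6.3/2.2) = 92 − 9.14 = 82.86 dB(A).
conveyor drive: 83 − 20·log₁₀(22.0/2.2) = 83 − 20.00 = 63.00 dB(A).
packaged HVAC unit: 79 − 20·log₁₀(5.9/2.2) = 79 − 8.57 = 70.43 dB(A).
Σ 10^(L/10) = 2.063e+08 → L_total = 10·log₁₀(2.063e+08) = 83.15 dB(A).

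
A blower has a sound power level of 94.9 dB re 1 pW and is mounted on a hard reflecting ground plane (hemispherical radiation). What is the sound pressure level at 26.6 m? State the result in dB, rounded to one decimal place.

58.4 dB

The power spreads over a hemisphere of area 2π·r², so L_p = L_w − 10·log₁₀(2π·r²).
2π·r² = 4446 m², 10·log₁₀ of that is 36.479 dB.
L_p = 94.9 − 36.479 = 58.42 dB.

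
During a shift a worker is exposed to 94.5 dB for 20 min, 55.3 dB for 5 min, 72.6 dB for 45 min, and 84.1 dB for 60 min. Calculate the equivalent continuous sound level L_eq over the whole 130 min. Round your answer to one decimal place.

L_eq = 10·log₁₀[(1/T)·Σ tᵢ·10^(Lᵢ/10)] with T = 130 min.
Σ tᵢ·10^(Lᵢ/10) = 20·10^(94.5/10) + 5·10^(55.3/10) + 45·10^(72.6/10) + 60·10^(84.1/10) = 7.261e+10.
L_eq = 10·log₁₀(7.261e+10/130) = 87.47 dB.

87.5 dB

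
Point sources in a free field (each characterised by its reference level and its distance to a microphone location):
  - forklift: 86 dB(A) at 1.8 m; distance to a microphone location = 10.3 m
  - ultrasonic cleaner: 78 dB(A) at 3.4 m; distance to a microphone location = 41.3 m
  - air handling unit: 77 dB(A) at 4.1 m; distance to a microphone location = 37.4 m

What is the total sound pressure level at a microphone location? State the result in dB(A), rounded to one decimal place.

71.2 dB(A)

Propagate each source to the receiver with L = L_ref − 20·log₁₀(r/r_ref), then add intensities.
forklift: 86 − 20·log₁₀(10.3/1.8) = 86 − 15.15 = 70.85 dB(A).
ultrasonic cleaner: 78 − 20·log₁₀(41.3/3.4) = 78 − 21.69 = 56.31 dB(A).
air handling unit: 77 − 20·log₁₀(37.4/4.1) = 77 − 19.20 = 57.80 dB(A).
Σ 10^(L/10) = 1.319e+07 → L_total = 10·log₁₀(1.319e+07) = 71.20 dB(A).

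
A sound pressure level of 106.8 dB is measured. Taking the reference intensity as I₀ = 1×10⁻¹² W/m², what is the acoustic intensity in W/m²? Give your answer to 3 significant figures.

0.0479 W/m²

L = 10·log₁₀(I/I₀) ⇒ I = I₀·10^(L/10) = 10⁻¹² × 10^10.68.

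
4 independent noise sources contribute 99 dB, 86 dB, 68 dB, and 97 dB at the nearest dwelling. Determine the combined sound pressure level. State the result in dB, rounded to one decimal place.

101.3 dB

Incoherent sources combine by intensity addition: L_total = 10·log₁₀(Σ 10^(L_i/10)).
Σ 10^(L/10) = 10^(99/10) + 10^(86/10) + 10^(68/10) + 10^(97/10) = 1.336e+10.
L_total = 10·log₁₀(1.336e+10) = 101.26 dB.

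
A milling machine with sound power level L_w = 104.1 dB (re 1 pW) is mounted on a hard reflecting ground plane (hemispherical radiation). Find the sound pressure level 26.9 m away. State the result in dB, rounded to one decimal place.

L_p = L_w − 10·log₁₀(2π·r²) with r = 26.9 m.
2π·r² = 4547 m², 10·log₁₀ of that is 36.577 dB.
L_p = 104.1 − 36.577 = 67.52 dB.

67.5 dB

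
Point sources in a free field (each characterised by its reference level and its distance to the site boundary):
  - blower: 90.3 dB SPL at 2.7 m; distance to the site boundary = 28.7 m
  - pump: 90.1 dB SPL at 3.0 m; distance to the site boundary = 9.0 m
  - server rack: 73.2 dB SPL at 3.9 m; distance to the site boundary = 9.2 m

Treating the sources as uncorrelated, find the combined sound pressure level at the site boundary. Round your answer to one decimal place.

First find each source's level at the receiver (point-source: −20·log₁₀(r/r_ref)), then combine on an intensity basis.
blower: 90.3 − 20·log₁₀(28.7/2.7) = 90.3 − 20.53 = 69.77 dB SPL.
pump: 90.1 − 20·log₁₀(9.0/3.0) = 90.1 − 9.54 = 80.56 dB SPL.
server rack: 73.2 − 20·log₁₀(9.2/3.9) = 73.2 − 7.45 = 65.75 dB SPL.
Σ 10^(L/10) = 1.269e+08 → L_total = 10·log₁₀(1.269e+08) = 81.04 dB SPL.

81.0 dB SPL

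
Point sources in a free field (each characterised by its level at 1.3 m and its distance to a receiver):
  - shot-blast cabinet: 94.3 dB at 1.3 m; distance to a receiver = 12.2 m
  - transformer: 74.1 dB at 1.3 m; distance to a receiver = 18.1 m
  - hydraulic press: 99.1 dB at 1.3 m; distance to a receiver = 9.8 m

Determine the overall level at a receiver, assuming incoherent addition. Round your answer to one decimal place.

First find each source's level at the receiver (point-source: −20·log₁₀(r/r_ref)), then combine on an intensity basis.
shot-blast cabinet: 94.3 − 20·log₁₀(12.2/1.3) = 94.3 − 19.45 = 74.85 dB.
transformer: 74.1 − 20·log₁₀(18.1/1.3) = 74.1 − 22.87 = 51.23 dB.
hydraulic press: 99.1 − 20·log₁₀(9.8/1.3) = 99.1 − 17.55 = 81.55 dB.
Σ 10^(L/10) = 1.737e+08 → L_total = 10·log₁₀(1.737e+08) = 82.40 dB.

82.4 dB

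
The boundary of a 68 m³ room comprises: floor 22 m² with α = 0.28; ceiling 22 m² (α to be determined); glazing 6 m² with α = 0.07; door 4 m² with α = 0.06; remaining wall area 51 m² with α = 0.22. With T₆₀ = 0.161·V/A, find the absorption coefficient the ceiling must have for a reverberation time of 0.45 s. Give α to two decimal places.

A = 0.161·V/T₆₀ = 0.161·68/0.45 = 24.33 m² sabins.
Absorption from the other surfaces = 22·0.28 + 6·0.07 + 4·0.06 + 51·0.22 = 18.04 m², so the ceiling must supply 6.29 m² over 22 m².
α = 6.29/22 = 0.286.

0.29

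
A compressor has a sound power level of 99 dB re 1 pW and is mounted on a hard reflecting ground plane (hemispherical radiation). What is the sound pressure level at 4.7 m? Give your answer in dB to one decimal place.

The power spreads over a hemisphere of area 2π·r², so L_p = L_w − 10·log₁₀(2π·r²).
2π·r² = 138.8 m², 10·log₁₀ of that is 21.424 dB.
L_p = 99 − 21.424 = 77.58 dB.

77.6 dB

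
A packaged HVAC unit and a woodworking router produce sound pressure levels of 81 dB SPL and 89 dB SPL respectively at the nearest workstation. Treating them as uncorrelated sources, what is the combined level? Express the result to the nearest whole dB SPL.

90 dB SPL

For uncorrelated sources the intensities add, so convert each level to linear form, sum, and take 10·log₁₀ of the total.
Σ 10^(L/10) = 10^(81/10) + 10^(89/10) = 9.202e+08.
L_total = 10·log₁₀(9.202e+08) = 89.64 dB SPL.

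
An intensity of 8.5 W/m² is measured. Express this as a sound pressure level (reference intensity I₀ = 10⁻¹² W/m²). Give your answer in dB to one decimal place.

Dividing by I₀ shifts the exponent by 12: I/I₀ = 8.5×10^12.
L = 10·(0.9294 + 12) = 129.29 dB.

129.3 dB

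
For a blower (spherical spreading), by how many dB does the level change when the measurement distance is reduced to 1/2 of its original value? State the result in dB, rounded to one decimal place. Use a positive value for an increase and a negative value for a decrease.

+6.0 dB

Point-source spreading: ΔL = −20·log₁₀(r₂/r₁).
ΔL = −20·log₁₀(0.5) = +6.02 dB.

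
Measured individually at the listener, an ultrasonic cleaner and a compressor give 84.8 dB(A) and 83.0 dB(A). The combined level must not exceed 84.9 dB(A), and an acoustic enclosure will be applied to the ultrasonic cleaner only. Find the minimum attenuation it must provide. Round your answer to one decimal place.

The untreated sources together contribute 10^(83.0/10) = 1.995e+08, i.e. 83.00 dB(A).
To meet 84.9 dB(A) overall, the treated ultrasonic cleaner may contribute at most 10^(84.9/10) − 1.995e+08 = 1.095e+08, i.e. 80.39 dB(A).
So the ultrasonic cleaner must be reduced from 84.8 to 80.39 dB(A): IL = 4.41 dB.

4.4 dB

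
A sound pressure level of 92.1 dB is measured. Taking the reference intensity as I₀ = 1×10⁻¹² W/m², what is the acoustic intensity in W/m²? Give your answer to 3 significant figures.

0.00162 W/m²

I = I₀·10^(L/10) = 10⁻¹² × 10^(92.1/10) = 10^(-2.790).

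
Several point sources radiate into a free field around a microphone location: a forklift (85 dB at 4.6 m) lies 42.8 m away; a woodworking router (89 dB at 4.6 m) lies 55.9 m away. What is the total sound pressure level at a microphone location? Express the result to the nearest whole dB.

Apply inverse-square spreading to bring every level to the receiver, then sum 10^(L/10).
forklift: 85 − 20·log₁₀(42.8/4.6) = 85 − 19.37 = 65.63 dB.
woodworking router: 89 − 20·log₁₀(55.9/4.6) = 89 − 21.69 = 67.31 dB.
Σ 10^(L/10) = 9.032e+06 → L_total = 10·log₁₀(9.032e+06) = 69.56 dB.

70 dB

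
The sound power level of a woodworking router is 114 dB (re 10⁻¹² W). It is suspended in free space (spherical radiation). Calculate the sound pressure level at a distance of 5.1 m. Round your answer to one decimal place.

88.9 dB

Free-field spherical radiation: L_p = L_w − 10·log₁₀(4π·r²), r = 5.1 m.
4π·r² = 326.9 m², 10·log₁₀ of that is 25.144 dB.
L_p = 114 − 25.144 = 88.86 dB.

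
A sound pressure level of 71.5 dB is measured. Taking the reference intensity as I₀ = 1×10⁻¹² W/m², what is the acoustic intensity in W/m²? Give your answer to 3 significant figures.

1.41e-05 W/m²

I = I₀·10^(L/10) = 10⁻¹² × 10^(71.5/10) = 10^(-4.850).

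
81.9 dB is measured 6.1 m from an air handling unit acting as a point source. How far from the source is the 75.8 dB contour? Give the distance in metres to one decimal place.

Point-source spreading drops the level by 20·log₁₀(r₂/r₁); inverting, r₂/r₁ = 10^(ΔL/20).
r₂ = 6.1·10^((81.9−75.8)/20) = 6.1·10^(6.1/20) = 12.31 m.

12.3 m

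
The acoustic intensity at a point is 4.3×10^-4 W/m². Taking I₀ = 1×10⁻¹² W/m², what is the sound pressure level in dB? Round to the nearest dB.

I/I₀ = 4.3×10^-4/10⁻¹² = 4.3×10^8, and L = 10·log₁₀(I/I₀).
L = 10·(0.6335 + 8) = 86.33 dB.

86 dB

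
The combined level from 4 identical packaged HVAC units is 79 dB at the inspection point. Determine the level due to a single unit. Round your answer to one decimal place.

4 equal contributions raise the level by 10·log₁₀ 4 = 6.021 dB, so each unit alone gives 79 − 6.021.

73.0 dB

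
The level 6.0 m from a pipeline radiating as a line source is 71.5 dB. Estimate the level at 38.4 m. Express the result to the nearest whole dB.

Line-source attenuation: ΔL = 10·log₁₀(r₂/r₁) = 10·log₁₀(38.4/6.0) = 8.062 dB.
L₂ = 71.5 − 10·log₁₀(38.4/6.0) = 71.5 − 8.062 = 63.44 dB.

63 dB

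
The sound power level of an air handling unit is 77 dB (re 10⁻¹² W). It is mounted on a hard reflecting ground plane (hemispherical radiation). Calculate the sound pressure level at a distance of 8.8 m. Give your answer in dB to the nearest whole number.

50 dB

L_p = L_w − 10·log₁₀(2π·r²) with r = 8.8 m.
2π·r² = 486.6 m², 10·log₁₀ of that is 26.871 dB.
L_p = 77 − 26.871 = 50.13 dB.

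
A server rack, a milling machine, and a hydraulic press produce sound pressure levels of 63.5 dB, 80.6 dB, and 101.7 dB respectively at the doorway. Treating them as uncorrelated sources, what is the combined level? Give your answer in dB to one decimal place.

101.7 dB

For uncorrelated sources the intensities add, so convert each level to linear form, sum, and take 10·log₁₀ of the total.
Σ 10^(L/10) = 10^(63.5/10) + 10^(80.6/10) + 10^(101.7/10) = 1.491e+10.
L_total = 10·log₁₀(1.491e+10) = 101.73 dB.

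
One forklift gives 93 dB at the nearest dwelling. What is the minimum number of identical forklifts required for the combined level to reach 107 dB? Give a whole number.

26

N identical sources give L₁ + 10·log₁₀ N, so require 10·log₁₀ N ≥ 107 − 93 = 14.0 dB.
N ≥ 10^(14.0/10) = 25.119, so N = 26.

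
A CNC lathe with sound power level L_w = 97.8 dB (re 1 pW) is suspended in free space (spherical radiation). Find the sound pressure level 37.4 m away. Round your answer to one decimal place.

Free-field spherical radiation: L_p = L_w − 10·log₁₀(4π·r²), r = 37.4 m.
4π·r² = 1.758e+04 m², 10·log₁₀ of that is 42.450 dB.
L_p = 97.8 − 42.450 = 55.35 dB.

55.4 dB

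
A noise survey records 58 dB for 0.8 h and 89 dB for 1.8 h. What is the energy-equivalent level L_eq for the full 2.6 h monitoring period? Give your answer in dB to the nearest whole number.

87 dB

Weight each interval's intensity by its duration and average over T = 2.6 h:
Σ tᵢ·10^(Lᵢ/10) = 0.8·10^(58/10) + 1.8·10^(89/10) = 1.430e+09.
L_eq = 10·log₁₀(1.430e+09/2.6) = 87.40 dB.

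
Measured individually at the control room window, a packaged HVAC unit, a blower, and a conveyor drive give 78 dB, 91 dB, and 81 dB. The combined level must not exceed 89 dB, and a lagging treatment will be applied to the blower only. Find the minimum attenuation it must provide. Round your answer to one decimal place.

Everything except the blower sums to 10^(78/10) + 10^(81/10) = 1.890e+08 in linear terms, 82.76 dB.
To meet 89 dB overall, the treated blower may contribute at most 10^(89/10) − 1.890e+08 = 6.053e+08, i.e. 87.82 dB.
So the blower must be reduced from 91 to 87.82 dB: IL = 3.18 dB.

3.2 dB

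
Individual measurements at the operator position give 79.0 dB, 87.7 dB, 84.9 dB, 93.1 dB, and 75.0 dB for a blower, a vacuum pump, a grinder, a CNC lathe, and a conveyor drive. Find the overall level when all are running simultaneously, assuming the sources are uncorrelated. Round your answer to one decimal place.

For uncorrelated sources the intensities add, so convert each level to linear form, sum, and take 10·log₁₀ of the total.
Σ 10^(L/10) = 10^(79.0/10) + 10^(87.7/10) + 10^(84.9/10) + 10^(93.1/10) + 10^(75.0/10) = 3.051e+09.
L_total = 10·log₁₀(3.051e+09) = 94.84 dB.

94.8 dB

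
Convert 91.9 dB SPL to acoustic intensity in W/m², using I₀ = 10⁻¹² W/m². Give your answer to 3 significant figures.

0.00155 W/m²

L = 10·log₁₀(I/I₀) ⇒ I = I₀·10^(L/10) = 10⁻¹² × 10^9.19.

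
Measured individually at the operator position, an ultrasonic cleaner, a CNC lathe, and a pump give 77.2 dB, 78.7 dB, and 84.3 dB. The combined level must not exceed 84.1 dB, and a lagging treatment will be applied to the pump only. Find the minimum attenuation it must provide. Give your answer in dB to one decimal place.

The untreated sources together contribute 10^(77.2/10) + 10^(78.7/10) = 1.266e+08, i.e. 81.02 dB.
The limit corresponds to 10^(84.1/10) = 2.570e+08; subtracting the fixed part leaves 1.304e+08 for the pump, i.e. 81.15 dB.
So the pump must be reduced from 84.3 to 81.15 dB: IL = 3.15 dB.

3.1 dB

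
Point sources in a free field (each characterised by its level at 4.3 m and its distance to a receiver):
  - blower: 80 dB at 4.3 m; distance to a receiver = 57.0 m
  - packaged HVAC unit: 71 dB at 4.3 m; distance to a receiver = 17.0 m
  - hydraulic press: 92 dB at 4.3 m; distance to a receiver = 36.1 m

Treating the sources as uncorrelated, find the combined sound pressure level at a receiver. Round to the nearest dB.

74 dB

Propagate each source to the receiver with L = L_ref − 20·log₁₀(r/r_ref), then add intensities.
blower: 80 − 20·log₁₀(57.0/4.3) = 80 − 22.45 = 57.55 dB.
packaged HVAC unit: 71 − 20·log₁₀(17.0/4.3) = 71 − 11.94 = 59.06 dB.
hydraulic press: 92 − 20·log₁₀(36.1/4.3) = 92 − 18.48 = 73.52 dB.
Σ 10^(L/10) = 2.386e+07 → L_total = 10·log₁₀(2.386e+07) = 73.78 dB.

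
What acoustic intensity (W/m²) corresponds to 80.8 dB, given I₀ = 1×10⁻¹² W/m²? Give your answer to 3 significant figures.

I = I₀·10^(L/10) = 10⁻¹² × 10^(80.8/10) = 10^(-3.920).

0.000120 W/m²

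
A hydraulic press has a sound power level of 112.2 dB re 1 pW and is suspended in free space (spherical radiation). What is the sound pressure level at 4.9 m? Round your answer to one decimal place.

87.4 dB

L_p = L_w − 10·log₁₀(4π·r²) with r = 4.9 m.
4π·r² = 301.7 m², 10·log₁₀ of that is 24.796 dB.
L_p = 112.2 − 24.796 = 87.40 dB.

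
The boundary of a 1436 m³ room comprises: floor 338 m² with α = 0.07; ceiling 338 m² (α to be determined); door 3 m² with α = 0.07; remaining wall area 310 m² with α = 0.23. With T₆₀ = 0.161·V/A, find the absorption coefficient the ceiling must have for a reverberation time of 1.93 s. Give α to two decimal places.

0.07

From T₆₀ = 0.161·V/A, the target T₆₀ = 1.93 s needs A = 0.161·1436/1.93 = 119.79 m².
Absorption from the other surfaces = 338·0.07 + 3·0.07 + 310·0.23 = 95.17 m², so the ceiling must supply 24.62 m² over 338 m².
α = 24.62/338 = 0.073.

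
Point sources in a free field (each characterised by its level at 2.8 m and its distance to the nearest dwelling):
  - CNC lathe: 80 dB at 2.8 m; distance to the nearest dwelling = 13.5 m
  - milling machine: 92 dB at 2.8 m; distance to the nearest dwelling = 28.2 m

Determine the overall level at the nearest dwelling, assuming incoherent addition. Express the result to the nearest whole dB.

73 dB

First find each source's level at the receiver (point-source: −20·log₁₀(r/r_ref)), then combine on an intensity basis.
CNC lathe: 80 − 20·log₁₀(13.5/2.8) = 80 − 13.66 = 66.34 dB.
milling machine: 92 − 20·log₁₀(28.2/2.8) = 92 − 20.06 = 71.94 dB.
Σ 10^(L/10) = 1.993e+07 → L_total = 10·log₁₀(1.993e+07) = 72.99 dB.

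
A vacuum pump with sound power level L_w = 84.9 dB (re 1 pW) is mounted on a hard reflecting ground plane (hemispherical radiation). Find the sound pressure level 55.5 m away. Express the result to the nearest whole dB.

42 dB

Free-field hemispherical radiation: L_p = L_w − 10·log₁₀(2π·r²), r = 55.5 m.
2π·r² = 1.935e+04 m², 10·log₁₀ of that is 42.868 dB.
L_p = 84.9 − 42.868 = 42.03 dB.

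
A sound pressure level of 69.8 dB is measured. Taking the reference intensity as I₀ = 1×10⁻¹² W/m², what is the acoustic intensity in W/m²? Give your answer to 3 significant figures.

I = I₀·10^(L/10) = 10⁻¹² × 10^(69.8/10) = 10^(-5.020).

9.55e-06 W/m²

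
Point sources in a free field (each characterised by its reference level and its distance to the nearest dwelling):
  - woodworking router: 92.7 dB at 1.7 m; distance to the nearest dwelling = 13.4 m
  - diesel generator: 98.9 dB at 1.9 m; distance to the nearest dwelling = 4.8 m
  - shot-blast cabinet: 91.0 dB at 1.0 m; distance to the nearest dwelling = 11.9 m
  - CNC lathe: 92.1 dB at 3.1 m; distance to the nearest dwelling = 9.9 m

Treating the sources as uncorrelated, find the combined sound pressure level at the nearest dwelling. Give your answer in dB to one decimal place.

91.5 dB

Apply inverse-square spreading to bring every level to the receiver, then sum 10^(L/10).
woodworking router: 92.7 − 20·log₁₀(13.4/1.7) = 92.7 − 17.93 = 74.77 dB.
diesel generator: 98.9 − 20·log₁₀(4.8/1.9) = 98.9 − 8.05 = 90.85 dB.
shot-blast cabinet: 91.0 − 20·log₁₀(11.9/1.0) = 91.0 − 21.51 = 69.49 dB.
CNC lathe: 92.1 − 20·log₁₀(9.9/3.1) = 92.1 − 10.09 = 82.01 dB.
Σ 10^(L/10) = 1.414e+09 → L_total = 10·log₁₀(1.414e+09) = 91.50 dB.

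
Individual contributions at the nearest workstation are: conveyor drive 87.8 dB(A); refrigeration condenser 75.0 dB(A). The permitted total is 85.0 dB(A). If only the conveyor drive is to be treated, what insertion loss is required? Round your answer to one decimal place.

3.3 dB

Fixed contribution from the other source: Σ 10^(L/10) = 10^(75.0/10) = 3.162e+07 (75.00 dB(A)).
The limit corresponds to 10^(85.0/10) = 3.162e+08; subtracting the fixed part leaves 2.846e+08 for the conveyor drive, i.e. 84.54 dB(A).
Required insertion loss = 87.8 − 84.54 = 3.26 dB.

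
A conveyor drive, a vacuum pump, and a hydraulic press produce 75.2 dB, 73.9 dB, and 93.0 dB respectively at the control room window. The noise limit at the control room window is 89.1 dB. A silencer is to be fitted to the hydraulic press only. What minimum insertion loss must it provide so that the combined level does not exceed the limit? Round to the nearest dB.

Fixed contribution from the other sources: Σ 10^(L/10) = 10^(75.2/10) + 10^(73.9/10) = 5.766e+07 (77.61 dB).
The limit corresponds to 10^(89.1/10) = 8.128e+08; subtracting the fixed part leaves 7.552e+08 for the hydraulic press, i.e. 88.78 dB.
So the hydraulic press must be reduced from 93.0 to 88.78 dB: IL = 4.22 dB.

4 dB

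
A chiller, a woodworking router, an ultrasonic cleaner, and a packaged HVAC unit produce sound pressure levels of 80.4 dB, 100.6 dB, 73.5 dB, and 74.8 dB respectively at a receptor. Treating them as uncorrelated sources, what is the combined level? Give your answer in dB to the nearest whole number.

For uncorrelated sources the intensities add, so convert each level to linear form, sum, and take 10·log₁₀ of the total.
Σ 10^(L/10) = 10^(80.4/10) + 10^(100.6/10) + 10^(73.5/10) + 10^(74.8/10) = 1.164e+10.
L_total = 10·log₁₀(1.164e+10) = 100.66 dB.

101 dB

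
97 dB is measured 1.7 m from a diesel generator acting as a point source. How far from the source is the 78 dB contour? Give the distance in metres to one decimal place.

15.2 m

Point-source spreading drops the level by 20·log₁₀(r₂/r₁); inverting, r₂/r₁ = 10^(ΔL/20).
r₂ = 1.7·10^((97−78)/20) = 1.7·10^(19.0/20) = 15.15 m.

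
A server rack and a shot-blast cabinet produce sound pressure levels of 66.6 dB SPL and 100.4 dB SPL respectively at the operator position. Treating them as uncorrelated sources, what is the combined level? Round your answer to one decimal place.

100.4 dB SPL

Incoherent sources combine by intensity addition: L_total = 10·log₁₀(Σ 10^(L_i/10)).
Σ 10^(L/10) = 10^(66.6/10) + 10^(100.4/10) = 1.097e+10.
L_total = 10·log₁₀(1.097e+10) = 100.40 dB SPL.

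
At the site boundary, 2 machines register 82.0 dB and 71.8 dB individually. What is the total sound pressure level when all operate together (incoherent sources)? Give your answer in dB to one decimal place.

For uncorrelated sources the intensities add, so convert each level to linear form, sum, and take 10·log₁₀ of the total.
Σ 10^(L/10) = 10^(82.0/10) + 10^(71.8/10) = 1.736e+08.
L_total = 10·log₁₀(1.736e+08) = 82.40 dB.

82.4 dB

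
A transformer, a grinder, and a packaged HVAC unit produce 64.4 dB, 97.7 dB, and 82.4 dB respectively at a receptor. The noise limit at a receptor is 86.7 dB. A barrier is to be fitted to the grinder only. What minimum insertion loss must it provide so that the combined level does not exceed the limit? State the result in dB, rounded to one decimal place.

13.1 dB

Fixed contribution from the other sources: Σ 10^(L/10) = 10^(64.4/10) + 10^(82.4/10) = 1.765e+08 (82.47 dB).
To meet 86.7 dB overall, the treated grinder may contribute at most 10^(86.7/10) − 1.765e+08 = 2.912e+08, i.e. 84.64 dB.
Required insertion loss = 97.7 − 84.64 = 13.06 dB.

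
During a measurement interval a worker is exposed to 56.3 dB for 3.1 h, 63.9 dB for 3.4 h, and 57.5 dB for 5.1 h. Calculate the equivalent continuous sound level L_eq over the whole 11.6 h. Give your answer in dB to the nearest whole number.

60 dB

Weight each interval's intensity by its duration and average over T = 11.6 h:
Σ tᵢ·10^(Lᵢ/10) = 3.1·10^(56.3/10) + 3.4·10^(63.9/10) + 5.1·10^(57.5/10) = 1.254e+07.
L_eq = 10·log₁₀(1.254e+07/11.6) = 60.34 dB.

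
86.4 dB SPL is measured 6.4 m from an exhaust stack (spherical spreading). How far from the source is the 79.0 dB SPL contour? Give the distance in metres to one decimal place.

15.0 m

For a point source L₁ − L₂ = 20·log₁₀(r₂/r₁), so r₂ = r₁·10^((L₁−L₂)/20).
r₂ = 6.4·10^((86.4−79.0)/20) = 6.4·10^(7.4/20) = 15.00 m.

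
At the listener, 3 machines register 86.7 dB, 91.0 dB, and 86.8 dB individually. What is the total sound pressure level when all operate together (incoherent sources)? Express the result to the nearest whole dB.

For uncorrelated sources the intensities add, so convert each level to linear form, sum, and take 10·log₁₀ of the total.
Σ 10^(L/10) = 10^(86.7/10) + 10^(91.0/10) + 10^(86.8/10) = 2.205e+09.
L_total = 10·log₁₀(2.205e+09) = 93.43 dB.

93 dB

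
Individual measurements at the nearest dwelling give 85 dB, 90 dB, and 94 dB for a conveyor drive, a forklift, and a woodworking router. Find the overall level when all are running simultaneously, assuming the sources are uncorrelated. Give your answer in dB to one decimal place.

Incoherent sources combine by intensity addition: L_total = 10·log₁₀(Σ 10^(L_i/10)).
Σ 10^(L/10) = 10^(85/10) + 10^(90/10) + 10^(94/10) = 3.828e+09.
L_total = 10·log₁₀(3.828e+09) = 95.83 dB.

95.8 dB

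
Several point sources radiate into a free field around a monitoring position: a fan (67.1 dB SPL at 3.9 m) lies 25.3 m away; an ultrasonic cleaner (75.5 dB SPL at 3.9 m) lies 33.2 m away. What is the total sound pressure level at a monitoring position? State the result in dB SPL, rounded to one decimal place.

Apply inverse-square spreading to bring every level to the receiver, then sum 10^(L/10).
fan: 67.1 − 20·log₁₀(25.3/3.9) = 67.1 − 16.24 = 50.86 dB SPL.
ultrasonic cleaner: 75.5 − 20·log₁₀(33.2/3.9) = 75.5 − 18.60 = 56.90 dB SPL.
Σ 10^(L/10) = 6.115e+05 → L_total = 10·log₁₀(6.115e+05) = 57.86 dB SPL.

57.9 dB SPL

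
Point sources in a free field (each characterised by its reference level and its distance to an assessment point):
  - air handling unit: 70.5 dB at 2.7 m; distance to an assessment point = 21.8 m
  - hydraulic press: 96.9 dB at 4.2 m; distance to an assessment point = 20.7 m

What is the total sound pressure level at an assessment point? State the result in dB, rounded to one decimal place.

83.0 dB

Apply inverse-square spreading to bring every level to the receiver, then sum 10^(L/10).
air handling unit: 70.5 − 20·log₁₀(21.8/2.7) = 70.5 − 18.14 = 52.36 dB.
hydraulic press: 96.9 − 20·log₁₀(20.7/4.2) = 96.9 − 13.85 = 83.05 dB.
Σ 10^(L/10) = 2.018e+08 → L_total = 10·log₁₀(2.018e+08) = 83.05 dB.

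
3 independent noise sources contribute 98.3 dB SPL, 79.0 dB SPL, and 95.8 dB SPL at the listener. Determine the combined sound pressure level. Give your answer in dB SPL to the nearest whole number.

For uncorrelated sources the intensities add, so convert each level to linear form, sum, and take 10·log₁₀ of the total.
Σ 10^(L/10) = 10^(98.3/10) + 10^(79.0/10) + 10^(95.8/10) = 1.064e+10.
L_total = 10·log₁₀(1.064e+10) = 100.27 dB SPL.

100 dB SPL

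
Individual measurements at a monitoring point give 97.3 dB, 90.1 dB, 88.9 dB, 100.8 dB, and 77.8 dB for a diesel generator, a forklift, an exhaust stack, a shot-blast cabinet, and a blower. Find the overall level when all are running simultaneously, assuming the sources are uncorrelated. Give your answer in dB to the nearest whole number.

Incoherent sources combine by intensity addition: L_total = 10·log₁₀(Σ 10^(L_i/10)).
Σ 10^(L/10) = 10^(97.3/10) + 10^(90.1/10) + 10^(88.9/10) + 10^(100.8/10) + 10^(77.8/10) = 1.925e+10.
L_total = 10·log₁₀(1.925e+10) = 102.84 dB.

103 dB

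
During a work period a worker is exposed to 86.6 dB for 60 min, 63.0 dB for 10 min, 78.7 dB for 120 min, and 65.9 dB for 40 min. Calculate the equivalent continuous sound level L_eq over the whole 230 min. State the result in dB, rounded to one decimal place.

82.0 dB

Weight each interval's intensity by its duration and average over T = 230 min:
Σ tᵢ·10^(Lᵢ/10) = 60·10^(86.6/10) + 10·10^(63.0/10) + 120·10^(78.7/10) + 40·10^(65.9/10) = 3.650e+10.
L_eq = 10·log₁₀(3.650e+10/230) = 82.01 dB.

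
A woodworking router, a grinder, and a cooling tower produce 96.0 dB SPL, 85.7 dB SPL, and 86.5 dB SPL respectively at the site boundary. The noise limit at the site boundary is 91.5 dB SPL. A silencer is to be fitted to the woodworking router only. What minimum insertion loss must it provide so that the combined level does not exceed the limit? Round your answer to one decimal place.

The untreated sources together contribute 10^(85.7/10) + 10^(86.5/10) = 8.182e+08, i.e. 89.13 dB SPL.
To meet 91.5 dB SPL overall, the treated woodworking router may contribute at most 10^(91.5/10) − 8.182e+08 = 5.943e+08, i.e. 87.74 dB SPL.
So the woodworking router must be reduced from 96.0 to 87.74 dB SPL: IL = 8.26 dB.

8.3 dB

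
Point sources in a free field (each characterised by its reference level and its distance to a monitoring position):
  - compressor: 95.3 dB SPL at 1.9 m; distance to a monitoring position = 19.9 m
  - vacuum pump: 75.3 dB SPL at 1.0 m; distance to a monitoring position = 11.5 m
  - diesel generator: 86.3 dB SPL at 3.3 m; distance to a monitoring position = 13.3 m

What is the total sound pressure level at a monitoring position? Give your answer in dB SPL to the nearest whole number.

Apply inverse-square spreading to bring every level to the receiver, then sum 10^(L/10).
compressor: 95.3 − 20·log₁₀(19.9/1.9) = 95.3 − 20.40 = 74.90 dB SPL.
vacuum pump: 75.3 − 20·log₁₀(11.5/1.0) = 75.3 − 21.21 = 54.09 dB SPL.
diesel generator: 86.3 − 20·log₁₀(13.3/3.3) = 86.3 − 12.11 = 74.19 dB SPL.
Σ 10^(L/10) = 5.741e+07 → L_total = 10·log₁₀(5.741e+07) = 77.59 dB SPL.

78 dB SPL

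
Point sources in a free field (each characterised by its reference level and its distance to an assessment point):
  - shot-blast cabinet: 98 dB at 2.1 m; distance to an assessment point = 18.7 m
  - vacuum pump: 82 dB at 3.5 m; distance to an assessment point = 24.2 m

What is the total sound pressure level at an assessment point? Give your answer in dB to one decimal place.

79.2 dB

Apply inverse-square spreading to bring every level to the receiver, then sum 10^(L/10).
shot-blast cabinet: 98 − 20·log₁₀(18.7/2.1) = 98 − 18.99 = 79.01 dB.
vacuum pump: 82 − 20·log₁₀(24.2/3.5) = 82 − 16.79 = 65.21 dB.
Σ 10^(L/10) = 8.289e+07 → L_total = 10·log₁₀(8.289e+07) = 79.18 dB.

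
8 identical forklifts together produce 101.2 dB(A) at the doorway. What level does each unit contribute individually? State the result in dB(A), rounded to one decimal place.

92.2 dB(A)

For N identical incoherent sources L_total = L₁ + 10·log₁₀ N, so L₁ = 101.2 − 10·log₁₀(8) = 101.2 − 9.031.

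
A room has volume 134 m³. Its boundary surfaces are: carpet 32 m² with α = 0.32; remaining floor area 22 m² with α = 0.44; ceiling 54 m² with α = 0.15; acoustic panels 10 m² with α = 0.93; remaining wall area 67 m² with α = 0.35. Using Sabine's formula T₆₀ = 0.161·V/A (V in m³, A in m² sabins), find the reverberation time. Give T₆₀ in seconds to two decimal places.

Summing Sᵢαᵢ: 32·0.32 + 22·0.44 + 54·0.15 + 10·0.93 + 67·0.35 = 60.77 m².
T₆₀ = 0.161·V/A = 0.161·134/60.77 = 0.355 s.

0.36 s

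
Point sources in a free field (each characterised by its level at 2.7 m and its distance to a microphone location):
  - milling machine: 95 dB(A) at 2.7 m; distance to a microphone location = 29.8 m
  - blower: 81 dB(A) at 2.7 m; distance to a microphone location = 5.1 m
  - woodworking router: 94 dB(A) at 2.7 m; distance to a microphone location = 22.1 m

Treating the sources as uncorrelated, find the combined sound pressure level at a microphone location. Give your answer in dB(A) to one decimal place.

Propagate each source to the receiver with L = L_ref − 20·log₁₀(r/r_ref), then add intensities.
milling machine: 95 − 20·log₁₀(29.8/2.7) = 95 − 20.86 = 74.14 dB(A).
blower: 81 − 20·log₁₀(5.1/2.7) = 81 − 5.52 = 75.48 dB(A).
woodworking router: 94 − 20·log₁₀(22.1/2.7) = 94 − 18.26 = 75.74 dB(A).
Σ 10^(L/10) = 9.874e+07 → L_total = 10·log₁₀(9.874e+07) = 79.94 dB(A).

79.9 dB(A)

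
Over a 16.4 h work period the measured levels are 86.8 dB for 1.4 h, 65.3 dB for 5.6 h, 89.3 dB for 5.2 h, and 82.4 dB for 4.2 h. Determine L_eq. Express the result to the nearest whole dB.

86 dB

Weight each interval's intensity by its duration and average over T = 16.4 h:
Σ tᵢ·10^(Lᵢ/10) = 1.4·10^(86.8/10) + 5.6·10^(65.3/10) + 5.2·10^(89.3/10) + 4.2·10^(82.4/10) = 5.845e+09.
L_eq = 10·log₁₀(5.845e+09/16.4) = 85.52 dB.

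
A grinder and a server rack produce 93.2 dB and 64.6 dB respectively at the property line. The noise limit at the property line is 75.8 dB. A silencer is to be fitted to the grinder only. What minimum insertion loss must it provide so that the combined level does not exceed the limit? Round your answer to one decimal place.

17.7 dB

The untreated sources together contribute 10^(64.6/10) = 2.884e+06, i.e. 64.60 dB.
To meet 75.8 dB overall, the treated grinder may contribute at most 10^(75.8/10) − 2.884e+06 = 3.513e+07, i.e. 75.46 dB.
Required insertion loss = 93.2 − 75.46 = 17.74 dB.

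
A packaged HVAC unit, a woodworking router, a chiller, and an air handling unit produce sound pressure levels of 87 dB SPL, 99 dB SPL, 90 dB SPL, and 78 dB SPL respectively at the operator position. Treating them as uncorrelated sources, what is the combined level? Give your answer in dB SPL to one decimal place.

For uncorrelated sources the intensities add, so convert each level to linear form, sum, and take 10·log₁₀ of the total.
Σ 10^(L/10) = 10^(87/10) + 10^(99/10) + 10^(90/10) + 10^(78/10) = 9.508e+09.
L_total = 10·log₁₀(9.508e+09) = 99.78 dB SPL.

99.8 dB SPL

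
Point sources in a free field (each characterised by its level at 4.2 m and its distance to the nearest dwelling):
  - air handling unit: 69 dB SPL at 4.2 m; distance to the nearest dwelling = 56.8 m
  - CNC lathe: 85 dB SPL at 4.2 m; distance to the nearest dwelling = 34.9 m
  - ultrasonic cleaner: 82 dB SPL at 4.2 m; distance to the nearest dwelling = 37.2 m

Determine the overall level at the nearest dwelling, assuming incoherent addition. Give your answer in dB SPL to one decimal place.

68.2 dB SPL

Propagate each source to the receiver with L = L_ref − 20·log₁₀(r/r_ref), then add intensities.
air handling unit: 69 − 20·log₁₀(56.8/4.2) = 69 − 22.62 = 46.38 dB SPL.
CNC lathe: 85 − 20·log₁₀(34.9/4.2) = 85 − 18.39 = 66.61 dB SPL.
ultrasonic cleaner: 82 − 20·log₁₀(37.2/4.2) = 82 − 18.95 = 63.05 dB SPL.
Σ 10^(L/10) = 6.644e+06 → L_total = 10·log₁₀(6.644e+06) = 68.22 dB SPL.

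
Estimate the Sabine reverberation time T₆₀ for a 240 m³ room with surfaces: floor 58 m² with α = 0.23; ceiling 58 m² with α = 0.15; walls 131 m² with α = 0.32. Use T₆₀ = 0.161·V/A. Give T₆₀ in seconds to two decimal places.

Summing Sᵢαᵢ: 58·0.23 + 58·0.15 + 131·0.32 = 63.96 m².
T₆₀ = 0.161·V/A = 0.161·240/63.96 = 0.604 s.

0.60 s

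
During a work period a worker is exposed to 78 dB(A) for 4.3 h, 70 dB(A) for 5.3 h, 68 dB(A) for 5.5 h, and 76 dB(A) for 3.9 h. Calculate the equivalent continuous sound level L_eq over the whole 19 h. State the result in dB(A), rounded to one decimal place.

74.3 dB(A)

L_eq = 10·log₁₀[(1/T)·Σ tᵢ·10^(Lᵢ/10)] with T = 19 h.
Σ tᵢ·10^(Lᵢ/10) = 4.3·10^(78/10) + 5.3·10^(70/10) + 5.5·10^(68/10) + 3.9·10^(76/10) = 5.143e+08.
L_eq = 10·log₁₀(5.143e+08/19) = 74.32 dB(A).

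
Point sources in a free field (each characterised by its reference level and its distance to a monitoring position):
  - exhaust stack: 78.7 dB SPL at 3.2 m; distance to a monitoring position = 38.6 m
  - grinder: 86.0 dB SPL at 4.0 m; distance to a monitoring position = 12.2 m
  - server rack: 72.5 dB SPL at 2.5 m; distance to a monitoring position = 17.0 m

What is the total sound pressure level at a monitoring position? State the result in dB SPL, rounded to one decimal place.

First find each source's level at the receiver (point-source: −20·log₁₀(r/r_ref)), then combine on an intensity basis.
exhaust stack: 78.7 − 20·log₁₀(38.6/3.2) = 78.7 − 21.63 = 57.07 dB SPL.
grinder: 86.0 − 20·log₁₀(12.2/4.0) = 86.0 − 9.69 = 76.31 dB SPL.
server rack: 72.5 − 20·log₁₀(17.0/2.5) = 72.5 − 16.65 = 55.85 dB SPL.
Σ 10^(L/10) = 4.369e+07 → L_total = 10·log₁₀(4.369e+07) = 76.40 dB SPL.

76.4 dB SPL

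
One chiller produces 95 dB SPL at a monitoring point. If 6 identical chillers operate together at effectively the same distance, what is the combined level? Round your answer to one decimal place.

N identical incoherent sources raise the level by 10·log₁₀ N.
L_total = 95 + 10·log₁₀(6) = 95 + 7.782 = 102.78 dB SPL.

102.8 dB SPL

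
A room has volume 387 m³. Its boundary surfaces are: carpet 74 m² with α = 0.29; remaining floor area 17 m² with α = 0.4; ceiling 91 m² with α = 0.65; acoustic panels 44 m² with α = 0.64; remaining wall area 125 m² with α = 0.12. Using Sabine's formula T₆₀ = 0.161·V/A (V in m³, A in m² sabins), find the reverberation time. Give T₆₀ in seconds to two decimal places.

0.48 s

Total absorption A = 74·0.29 + 17·0.4 + 91·0.65 + 44·0.64 + 125·0.12 = 130.57 m² sabins.
T₆₀ = 0.161·V/A = 0.161·387/130.57 = 0.477 s.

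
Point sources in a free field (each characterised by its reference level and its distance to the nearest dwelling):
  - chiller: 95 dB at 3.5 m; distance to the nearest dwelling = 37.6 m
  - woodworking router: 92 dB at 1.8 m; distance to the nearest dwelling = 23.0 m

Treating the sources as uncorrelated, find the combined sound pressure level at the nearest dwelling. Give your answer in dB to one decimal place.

Propagate each source to the receiver with L = L_ref − 20·log₁₀(r/r_ref), then add intensities.
chiller: 95 − 20·log₁₀(37.6/3.5) = 95 − 20.62 = 74.38 dB.
woodworking router: 92 − 20·log₁₀(23.0/1.8) = 92 − 22.13 = 69.87 dB.
Σ 10^(L/10) = 3.711e+07 → L_total = 10·log₁₀(3.711e+07) = 75.69 dB.

75.7 dB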